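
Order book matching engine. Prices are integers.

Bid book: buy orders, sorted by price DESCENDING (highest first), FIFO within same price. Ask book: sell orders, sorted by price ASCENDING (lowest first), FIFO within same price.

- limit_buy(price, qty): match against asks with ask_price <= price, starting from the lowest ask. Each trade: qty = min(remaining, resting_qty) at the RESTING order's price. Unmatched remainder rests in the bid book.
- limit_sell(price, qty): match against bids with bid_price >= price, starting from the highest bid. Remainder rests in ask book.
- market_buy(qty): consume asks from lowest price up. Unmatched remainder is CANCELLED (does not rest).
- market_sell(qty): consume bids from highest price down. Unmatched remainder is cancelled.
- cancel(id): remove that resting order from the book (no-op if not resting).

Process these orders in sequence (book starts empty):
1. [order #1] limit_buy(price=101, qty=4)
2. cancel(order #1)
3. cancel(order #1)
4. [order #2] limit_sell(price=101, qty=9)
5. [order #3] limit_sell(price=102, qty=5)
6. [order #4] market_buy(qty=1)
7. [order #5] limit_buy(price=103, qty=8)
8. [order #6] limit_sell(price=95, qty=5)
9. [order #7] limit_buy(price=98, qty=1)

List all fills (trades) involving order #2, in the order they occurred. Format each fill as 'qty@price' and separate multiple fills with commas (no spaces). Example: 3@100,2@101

After op 1 [order #1] limit_buy(price=101, qty=4): fills=none; bids=[#1:4@101] asks=[-]
After op 2 cancel(order #1): fills=none; bids=[-] asks=[-]
After op 3 cancel(order #1): fills=none; bids=[-] asks=[-]
After op 4 [order #2] limit_sell(price=101, qty=9): fills=none; bids=[-] asks=[#2:9@101]
After op 5 [order #3] limit_sell(price=102, qty=5): fills=none; bids=[-] asks=[#2:9@101 #3:5@102]
After op 6 [order #4] market_buy(qty=1): fills=#4x#2:1@101; bids=[-] asks=[#2:8@101 #3:5@102]
After op 7 [order #5] limit_buy(price=103, qty=8): fills=#5x#2:8@101; bids=[-] asks=[#3:5@102]
After op 8 [order #6] limit_sell(price=95, qty=5): fills=none; bids=[-] asks=[#6:5@95 #3:5@102]
After op 9 [order #7] limit_buy(price=98, qty=1): fills=#7x#6:1@95; bids=[-] asks=[#6:4@95 #3:5@102]

Answer: 1@101,8@101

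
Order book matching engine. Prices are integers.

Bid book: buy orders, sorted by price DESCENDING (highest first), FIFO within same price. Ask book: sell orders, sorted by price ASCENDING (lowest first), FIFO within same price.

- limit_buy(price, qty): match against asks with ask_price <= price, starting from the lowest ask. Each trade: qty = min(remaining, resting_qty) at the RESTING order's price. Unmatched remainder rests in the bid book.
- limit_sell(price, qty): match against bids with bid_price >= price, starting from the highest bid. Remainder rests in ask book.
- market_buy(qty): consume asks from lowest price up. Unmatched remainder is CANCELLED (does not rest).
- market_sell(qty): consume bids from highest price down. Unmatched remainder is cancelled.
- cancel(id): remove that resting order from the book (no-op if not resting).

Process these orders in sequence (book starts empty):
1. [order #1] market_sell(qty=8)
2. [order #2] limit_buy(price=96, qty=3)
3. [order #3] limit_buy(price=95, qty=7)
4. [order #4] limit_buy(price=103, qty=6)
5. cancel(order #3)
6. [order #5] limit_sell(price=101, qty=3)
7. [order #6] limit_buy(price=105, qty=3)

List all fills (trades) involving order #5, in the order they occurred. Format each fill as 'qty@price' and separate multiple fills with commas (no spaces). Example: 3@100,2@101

Answer: 3@103

Derivation:
After op 1 [order #1] market_sell(qty=8): fills=none; bids=[-] asks=[-]
After op 2 [order #2] limit_buy(price=96, qty=3): fills=none; bids=[#2:3@96] asks=[-]
After op 3 [order #3] limit_buy(price=95, qty=7): fills=none; bids=[#2:3@96 #3:7@95] asks=[-]
After op 4 [order #4] limit_buy(price=103, qty=6): fills=none; bids=[#4:6@103 #2:3@96 #3:7@95] asks=[-]
After op 5 cancel(order #3): fills=none; bids=[#4:6@103 #2:3@96] asks=[-]
After op 6 [order #5] limit_sell(price=101, qty=3): fills=#4x#5:3@103; bids=[#4:3@103 #2:3@96] asks=[-]
After op 7 [order #6] limit_buy(price=105, qty=3): fills=none; bids=[#6:3@105 #4:3@103 #2:3@96] asks=[-]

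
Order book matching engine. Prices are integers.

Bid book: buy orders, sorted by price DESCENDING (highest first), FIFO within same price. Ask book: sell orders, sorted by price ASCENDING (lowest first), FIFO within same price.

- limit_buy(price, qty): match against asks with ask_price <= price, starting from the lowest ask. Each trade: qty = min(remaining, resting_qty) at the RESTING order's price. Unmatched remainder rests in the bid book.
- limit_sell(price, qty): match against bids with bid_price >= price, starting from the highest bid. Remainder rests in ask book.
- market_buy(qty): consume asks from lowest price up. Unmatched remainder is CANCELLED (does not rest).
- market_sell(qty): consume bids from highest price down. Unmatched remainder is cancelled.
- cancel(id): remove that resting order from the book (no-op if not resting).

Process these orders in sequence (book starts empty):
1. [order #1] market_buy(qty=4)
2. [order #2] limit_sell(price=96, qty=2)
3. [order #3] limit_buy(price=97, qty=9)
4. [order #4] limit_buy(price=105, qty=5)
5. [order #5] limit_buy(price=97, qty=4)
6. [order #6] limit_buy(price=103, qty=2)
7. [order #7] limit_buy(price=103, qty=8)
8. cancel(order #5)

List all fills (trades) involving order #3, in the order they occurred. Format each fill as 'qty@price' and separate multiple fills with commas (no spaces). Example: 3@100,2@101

After op 1 [order #1] market_buy(qty=4): fills=none; bids=[-] asks=[-]
After op 2 [order #2] limit_sell(price=96, qty=2): fills=none; bids=[-] asks=[#2:2@96]
After op 3 [order #3] limit_buy(price=97, qty=9): fills=#3x#2:2@96; bids=[#3:7@97] asks=[-]
After op 4 [order #4] limit_buy(price=105, qty=5): fills=none; bids=[#4:5@105 #3:7@97] asks=[-]
After op 5 [order #5] limit_buy(price=97, qty=4): fills=none; bids=[#4:5@105 #3:7@97 #5:4@97] asks=[-]
After op 6 [order #6] limit_buy(price=103, qty=2): fills=none; bids=[#4:5@105 #6:2@103 #3:7@97 #5:4@97] asks=[-]
After op 7 [order #7] limit_buy(price=103, qty=8): fills=none; bids=[#4:5@105 #6:2@103 #7:8@103 #3:7@97 #5:4@97] asks=[-]
After op 8 cancel(order #5): fills=none; bids=[#4:5@105 #6:2@103 #7:8@103 #3:7@97] asks=[-]

Answer: 2@96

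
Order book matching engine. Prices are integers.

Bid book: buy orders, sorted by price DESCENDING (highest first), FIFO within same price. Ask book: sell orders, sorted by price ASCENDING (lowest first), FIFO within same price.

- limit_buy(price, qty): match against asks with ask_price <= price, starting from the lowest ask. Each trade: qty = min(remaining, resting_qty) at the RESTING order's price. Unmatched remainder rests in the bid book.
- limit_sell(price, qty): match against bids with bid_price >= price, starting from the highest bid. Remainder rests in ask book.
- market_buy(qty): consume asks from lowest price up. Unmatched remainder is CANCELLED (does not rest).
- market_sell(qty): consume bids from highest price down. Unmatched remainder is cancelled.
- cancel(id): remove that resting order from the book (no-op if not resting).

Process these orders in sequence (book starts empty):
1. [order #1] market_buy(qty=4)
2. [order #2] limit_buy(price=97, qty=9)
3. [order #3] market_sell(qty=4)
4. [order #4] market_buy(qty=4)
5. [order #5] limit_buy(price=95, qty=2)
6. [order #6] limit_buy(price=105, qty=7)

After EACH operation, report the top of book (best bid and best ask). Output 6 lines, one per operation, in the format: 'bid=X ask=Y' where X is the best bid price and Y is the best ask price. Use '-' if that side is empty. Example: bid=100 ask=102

Answer: bid=- ask=-
bid=97 ask=-
bid=97 ask=-
bid=97 ask=-
bid=97 ask=-
bid=105 ask=-

Derivation:
After op 1 [order #1] market_buy(qty=4): fills=none; bids=[-] asks=[-]
After op 2 [order #2] limit_buy(price=97, qty=9): fills=none; bids=[#2:9@97] asks=[-]
After op 3 [order #3] market_sell(qty=4): fills=#2x#3:4@97; bids=[#2:5@97] asks=[-]
After op 4 [order #4] market_buy(qty=4): fills=none; bids=[#2:5@97] asks=[-]
After op 5 [order #5] limit_buy(price=95, qty=2): fills=none; bids=[#2:5@97 #5:2@95] asks=[-]
After op 6 [order #6] limit_buy(price=105, qty=7): fills=none; bids=[#6:7@105 #2:5@97 #5:2@95] asks=[-]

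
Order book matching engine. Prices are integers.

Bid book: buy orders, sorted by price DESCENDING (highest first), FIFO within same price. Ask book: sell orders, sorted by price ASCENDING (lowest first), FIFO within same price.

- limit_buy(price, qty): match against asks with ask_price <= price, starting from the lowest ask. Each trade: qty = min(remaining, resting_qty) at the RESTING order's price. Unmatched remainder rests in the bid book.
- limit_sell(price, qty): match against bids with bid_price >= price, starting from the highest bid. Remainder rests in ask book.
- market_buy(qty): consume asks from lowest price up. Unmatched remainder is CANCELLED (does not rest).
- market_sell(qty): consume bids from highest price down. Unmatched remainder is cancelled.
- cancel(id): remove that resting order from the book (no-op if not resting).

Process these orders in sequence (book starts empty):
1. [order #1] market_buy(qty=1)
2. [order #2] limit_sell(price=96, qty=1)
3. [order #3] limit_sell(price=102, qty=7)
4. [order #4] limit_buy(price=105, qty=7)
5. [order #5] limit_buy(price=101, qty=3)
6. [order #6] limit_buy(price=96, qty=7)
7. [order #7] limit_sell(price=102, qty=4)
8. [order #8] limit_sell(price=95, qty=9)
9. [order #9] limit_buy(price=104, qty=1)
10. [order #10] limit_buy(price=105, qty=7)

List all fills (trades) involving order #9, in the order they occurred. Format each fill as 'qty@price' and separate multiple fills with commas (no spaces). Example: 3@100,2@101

Answer: 1@102

Derivation:
After op 1 [order #1] market_buy(qty=1): fills=none; bids=[-] asks=[-]
After op 2 [order #2] limit_sell(price=96, qty=1): fills=none; bids=[-] asks=[#2:1@96]
After op 3 [order #3] limit_sell(price=102, qty=7): fills=none; bids=[-] asks=[#2:1@96 #3:7@102]
After op 4 [order #4] limit_buy(price=105, qty=7): fills=#4x#2:1@96 #4x#3:6@102; bids=[-] asks=[#3:1@102]
After op 5 [order #5] limit_buy(price=101, qty=3): fills=none; bids=[#5:3@101] asks=[#3:1@102]
After op 6 [order #6] limit_buy(price=96, qty=7): fills=none; bids=[#5:3@101 #6:7@96] asks=[#3:1@102]
After op 7 [order #7] limit_sell(price=102, qty=4): fills=none; bids=[#5:3@101 #6:7@96] asks=[#3:1@102 #7:4@102]
After op 8 [order #8] limit_sell(price=95, qty=9): fills=#5x#8:3@101 #6x#8:6@96; bids=[#6:1@96] asks=[#3:1@102 #7:4@102]
After op 9 [order #9] limit_buy(price=104, qty=1): fills=#9x#3:1@102; bids=[#6:1@96] asks=[#7:4@102]
After op 10 [order #10] limit_buy(price=105, qty=7): fills=#10x#7:4@102; bids=[#10:3@105 #6:1@96] asks=[-]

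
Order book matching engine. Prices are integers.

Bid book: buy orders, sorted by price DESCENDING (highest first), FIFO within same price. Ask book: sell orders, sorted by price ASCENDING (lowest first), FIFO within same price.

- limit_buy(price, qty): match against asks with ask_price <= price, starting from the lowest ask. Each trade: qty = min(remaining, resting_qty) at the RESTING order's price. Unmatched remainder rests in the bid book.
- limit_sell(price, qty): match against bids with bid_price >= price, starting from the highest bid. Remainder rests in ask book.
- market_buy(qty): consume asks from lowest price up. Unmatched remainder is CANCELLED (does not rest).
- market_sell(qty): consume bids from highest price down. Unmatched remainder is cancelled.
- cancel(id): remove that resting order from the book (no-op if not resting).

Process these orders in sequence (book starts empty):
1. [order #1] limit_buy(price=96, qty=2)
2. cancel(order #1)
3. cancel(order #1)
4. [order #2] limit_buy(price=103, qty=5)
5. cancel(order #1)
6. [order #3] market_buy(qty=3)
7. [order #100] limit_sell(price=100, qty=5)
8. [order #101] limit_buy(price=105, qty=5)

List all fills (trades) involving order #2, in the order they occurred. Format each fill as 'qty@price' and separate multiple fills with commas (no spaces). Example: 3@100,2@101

Answer: 5@103

Derivation:
After op 1 [order #1] limit_buy(price=96, qty=2): fills=none; bids=[#1:2@96] asks=[-]
After op 2 cancel(order #1): fills=none; bids=[-] asks=[-]
After op 3 cancel(order #1): fills=none; bids=[-] asks=[-]
After op 4 [order #2] limit_buy(price=103, qty=5): fills=none; bids=[#2:5@103] asks=[-]
After op 5 cancel(order #1): fills=none; bids=[#2:5@103] asks=[-]
After op 6 [order #3] market_buy(qty=3): fills=none; bids=[#2:5@103] asks=[-]
After op 7 [order #100] limit_sell(price=100, qty=5): fills=#2x#100:5@103; bids=[-] asks=[-]
After op 8 [order #101] limit_buy(price=105, qty=5): fills=none; bids=[#101:5@105] asks=[-]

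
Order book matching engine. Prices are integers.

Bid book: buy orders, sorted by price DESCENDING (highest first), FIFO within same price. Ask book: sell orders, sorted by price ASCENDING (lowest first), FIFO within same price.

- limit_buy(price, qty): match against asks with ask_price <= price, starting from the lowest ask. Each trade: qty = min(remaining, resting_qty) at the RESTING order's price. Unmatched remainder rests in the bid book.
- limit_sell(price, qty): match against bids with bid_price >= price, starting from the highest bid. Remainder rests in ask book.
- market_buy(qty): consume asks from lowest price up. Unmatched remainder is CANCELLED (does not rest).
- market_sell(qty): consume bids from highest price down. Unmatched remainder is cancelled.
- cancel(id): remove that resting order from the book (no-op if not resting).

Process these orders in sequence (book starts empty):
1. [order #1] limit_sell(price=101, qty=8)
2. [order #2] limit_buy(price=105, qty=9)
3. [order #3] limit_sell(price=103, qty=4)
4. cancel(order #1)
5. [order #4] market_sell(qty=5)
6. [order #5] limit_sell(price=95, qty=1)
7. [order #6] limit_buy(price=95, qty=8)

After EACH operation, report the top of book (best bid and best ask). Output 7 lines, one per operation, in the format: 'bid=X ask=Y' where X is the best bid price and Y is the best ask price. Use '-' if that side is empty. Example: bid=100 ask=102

After op 1 [order #1] limit_sell(price=101, qty=8): fills=none; bids=[-] asks=[#1:8@101]
After op 2 [order #2] limit_buy(price=105, qty=9): fills=#2x#1:8@101; bids=[#2:1@105] asks=[-]
After op 3 [order #3] limit_sell(price=103, qty=4): fills=#2x#3:1@105; bids=[-] asks=[#3:3@103]
After op 4 cancel(order #1): fills=none; bids=[-] asks=[#3:3@103]
After op 5 [order #4] market_sell(qty=5): fills=none; bids=[-] asks=[#3:3@103]
After op 6 [order #5] limit_sell(price=95, qty=1): fills=none; bids=[-] asks=[#5:1@95 #3:3@103]
After op 7 [order #6] limit_buy(price=95, qty=8): fills=#6x#5:1@95; bids=[#6:7@95] asks=[#3:3@103]

Answer: bid=- ask=101
bid=105 ask=-
bid=- ask=103
bid=- ask=103
bid=- ask=103
bid=- ask=95
bid=95 ask=103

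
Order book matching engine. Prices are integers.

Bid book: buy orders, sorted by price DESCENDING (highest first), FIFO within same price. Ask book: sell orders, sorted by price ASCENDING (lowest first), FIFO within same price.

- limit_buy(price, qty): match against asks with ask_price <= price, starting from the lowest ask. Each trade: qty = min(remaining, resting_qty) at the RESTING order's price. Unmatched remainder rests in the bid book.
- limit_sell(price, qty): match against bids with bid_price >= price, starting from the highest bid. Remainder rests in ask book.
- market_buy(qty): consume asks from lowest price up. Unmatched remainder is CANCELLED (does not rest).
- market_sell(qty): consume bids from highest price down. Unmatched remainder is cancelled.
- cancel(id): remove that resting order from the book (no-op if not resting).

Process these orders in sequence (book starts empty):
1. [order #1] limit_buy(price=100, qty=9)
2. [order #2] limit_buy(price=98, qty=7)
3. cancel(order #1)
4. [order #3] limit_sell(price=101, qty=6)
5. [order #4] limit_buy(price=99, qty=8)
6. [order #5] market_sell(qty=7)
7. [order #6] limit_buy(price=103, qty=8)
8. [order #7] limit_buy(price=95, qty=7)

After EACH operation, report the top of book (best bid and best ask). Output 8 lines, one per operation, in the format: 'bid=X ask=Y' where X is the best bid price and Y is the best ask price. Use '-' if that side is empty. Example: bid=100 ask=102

After op 1 [order #1] limit_buy(price=100, qty=9): fills=none; bids=[#1:9@100] asks=[-]
After op 2 [order #2] limit_buy(price=98, qty=7): fills=none; bids=[#1:9@100 #2:7@98] asks=[-]
After op 3 cancel(order #1): fills=none; bids=[#2:7@98] asks=[-]
After op 4 [order #3] limit_sell(price=101, qty=6): fills=none; bids=[#2:7@98] asks=[#3:6@101]
After op 5 [order #4] limit_buy(price=99, qty=8): fills=none; bids=[#4:8@99 #2:7@98] asks=[#3:6@101]
After op 6 [order #5] market_sell(qty=7): fills=#4x#5:7@99; bids=[#4:1@99 #2:7@98] asks=[#3:6@101]
After op 7 [order #6] limit_buy(price=103, qty=8): fills=#6x#3:6@101; bids=[#6:2@103 #4:1@99 #2:7@98] asks=[-]
After op 8 [order #7] limit_buy(price=95, qty=7): fills=none; bids=[#6:2@103 #4:1@99 #2:7@98 #7:7@95] asks=[-]

Answer: bid=100 ask=-
bid=100 ask=-
bid=98 ask=-
bid=98 ask=101
bid=99 ask=101
bid=99 ask=101
bid=103 ask=-
bid=103 ask=-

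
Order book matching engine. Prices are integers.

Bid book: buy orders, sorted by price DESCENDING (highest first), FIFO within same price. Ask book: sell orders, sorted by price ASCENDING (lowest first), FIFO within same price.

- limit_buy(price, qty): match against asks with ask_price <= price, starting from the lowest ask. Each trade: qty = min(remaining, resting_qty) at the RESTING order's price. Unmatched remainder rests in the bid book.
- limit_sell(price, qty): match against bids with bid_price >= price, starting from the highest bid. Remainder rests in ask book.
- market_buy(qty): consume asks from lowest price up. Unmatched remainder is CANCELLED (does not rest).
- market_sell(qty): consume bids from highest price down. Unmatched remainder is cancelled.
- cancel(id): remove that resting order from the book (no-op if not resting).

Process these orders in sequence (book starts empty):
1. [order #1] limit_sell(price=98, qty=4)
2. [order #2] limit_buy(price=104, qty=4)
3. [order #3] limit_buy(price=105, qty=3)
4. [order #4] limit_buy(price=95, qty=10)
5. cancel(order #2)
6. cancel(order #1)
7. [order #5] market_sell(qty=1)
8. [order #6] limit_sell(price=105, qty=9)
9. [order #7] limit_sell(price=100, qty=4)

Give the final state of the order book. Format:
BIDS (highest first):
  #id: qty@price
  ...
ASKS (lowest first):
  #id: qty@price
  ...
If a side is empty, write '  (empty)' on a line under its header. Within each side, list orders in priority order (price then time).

After op 1 [order #1] limit_sell(price=98, qty=4): fills=none; bids=[-] asks=[#1:4@98]
After op 2 [order #2] limit_buy(price=104, qty=4): fills=#2x#1:4@98; bids=[-] asks=[-]
After op 3 [order #3] limit_buy(price=105, qty=3): fills=none; bids=[#3:3@105] asks=[-]
After op 4 [order #4] limit_buy(price=95, qty=10): fills=none; bids=[#3:3@105 #4:10@95] asks=[-]
After op 5 cancel(order #2): fills=none; bids=[#3:3@105 #4:10@95] asks=[-]
After op 6 cancel(order #1): fills=none; bids=[#3:3@105 #4:10@95] asks=[-]
After op 7 [order #5] market_sell(qty=1): fills=#3x#5:1@105; bids=[#3:2@105 #4:10@95] asks=[-]
After op 8 [order #6] limit_sell(price=105, qty=9): fills=#3x#6:2@105; bids=[#4:10@95] asks=[#6:7@105]
After op 9 [order #7] limit_sell(price=100, qty=4): fills=none; bids=[#4:10@95] asks=[#7:4@100 #6:7@105]

Answer: BIDS (highest first):
  #4: 10@95
ASKS (lowest first):
  #7: 4@100
  #6: 7@105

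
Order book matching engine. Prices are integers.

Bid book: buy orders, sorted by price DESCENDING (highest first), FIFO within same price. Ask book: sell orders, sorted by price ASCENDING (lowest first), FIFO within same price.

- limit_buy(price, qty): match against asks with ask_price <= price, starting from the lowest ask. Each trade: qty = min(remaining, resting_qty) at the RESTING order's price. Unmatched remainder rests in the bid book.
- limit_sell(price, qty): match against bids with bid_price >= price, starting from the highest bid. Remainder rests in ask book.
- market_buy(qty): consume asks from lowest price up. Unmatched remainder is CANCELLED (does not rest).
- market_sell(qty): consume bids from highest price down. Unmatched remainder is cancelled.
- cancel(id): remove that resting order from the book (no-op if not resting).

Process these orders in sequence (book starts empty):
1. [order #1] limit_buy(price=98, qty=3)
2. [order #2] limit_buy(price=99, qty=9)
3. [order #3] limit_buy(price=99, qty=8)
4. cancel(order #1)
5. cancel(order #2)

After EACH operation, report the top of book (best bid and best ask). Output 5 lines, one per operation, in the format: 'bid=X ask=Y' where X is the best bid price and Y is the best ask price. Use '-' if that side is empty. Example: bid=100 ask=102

After op 1 [order #1] limit_buy(price=98, qty=3): fills=none; bids=[#1:3@98] asks=[-]
After op 2 [order #2] limit_buy(price=99, qty=9): fills=none; bids=[#2:9@99 #1:3@98] asks=[-]
After op 3 [order #3] limit_buy(price=99, qty=8): fills=none; bids=[#2:9@99 #3:8@99 #1:3@98] asks=[-]
After op 4 cancel(order #1): fills=none; bids=[#2:9@99 #3:8@99] asks=[-]
After op 5 cancel(order #2): fills=none; bids=[#3:8@99] asks=[-]

Answer: bid=98 ask=-
bid=99 ask=-
bid=99 ask=-
bid=99 ask=-
bid=99 ask=-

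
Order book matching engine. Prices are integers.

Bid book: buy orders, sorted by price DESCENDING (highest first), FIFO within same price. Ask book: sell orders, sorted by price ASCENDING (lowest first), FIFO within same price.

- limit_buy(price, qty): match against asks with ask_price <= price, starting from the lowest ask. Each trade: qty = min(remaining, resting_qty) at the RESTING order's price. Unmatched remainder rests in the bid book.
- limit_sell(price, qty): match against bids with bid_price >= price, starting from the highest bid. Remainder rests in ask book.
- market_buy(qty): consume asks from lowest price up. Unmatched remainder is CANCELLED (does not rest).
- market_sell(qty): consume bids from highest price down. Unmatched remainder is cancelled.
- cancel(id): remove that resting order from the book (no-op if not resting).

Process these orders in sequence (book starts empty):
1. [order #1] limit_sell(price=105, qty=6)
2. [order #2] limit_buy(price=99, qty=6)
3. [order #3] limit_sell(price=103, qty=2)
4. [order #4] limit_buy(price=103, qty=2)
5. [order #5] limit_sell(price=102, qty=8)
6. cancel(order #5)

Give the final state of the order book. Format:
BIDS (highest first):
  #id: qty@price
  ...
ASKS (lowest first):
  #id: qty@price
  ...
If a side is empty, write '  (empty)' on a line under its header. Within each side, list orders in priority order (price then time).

Answer: BIDS (highest first):
  #2: 6@99
ASKS (lowest first):
  #1: 6@105

Derivation:
After op 1 [order #1] limit_sell(price=105, qty=6): fills=none; bids=[-] asks=[#1:6@105]
After op 2 [order #2] limit_buy(price=99, qty=6): fills=none; bids=[#2:6@99] asks=[#1:6@105]
After op 3 [order #3] limit_sell(price=103, qty=2): fills=none; bids=[#2:6@99] asks=[#3:2@103 #1:6@105]
After op 4 [order #4] limit_buy(price=103, qty=2): fills=#4x#3:2@103; bids=[#2:6@99] asks=[#1:6@105]
After op 5 [order #5] limit_sell(price=102, qty=8): fills=none; bids=[#2:6@99] asks=[#5:8@102 #1:6@105]
After op 6 cancel(order #5): fills=none; bids=[#2:6@99] asks=[#1:6@105]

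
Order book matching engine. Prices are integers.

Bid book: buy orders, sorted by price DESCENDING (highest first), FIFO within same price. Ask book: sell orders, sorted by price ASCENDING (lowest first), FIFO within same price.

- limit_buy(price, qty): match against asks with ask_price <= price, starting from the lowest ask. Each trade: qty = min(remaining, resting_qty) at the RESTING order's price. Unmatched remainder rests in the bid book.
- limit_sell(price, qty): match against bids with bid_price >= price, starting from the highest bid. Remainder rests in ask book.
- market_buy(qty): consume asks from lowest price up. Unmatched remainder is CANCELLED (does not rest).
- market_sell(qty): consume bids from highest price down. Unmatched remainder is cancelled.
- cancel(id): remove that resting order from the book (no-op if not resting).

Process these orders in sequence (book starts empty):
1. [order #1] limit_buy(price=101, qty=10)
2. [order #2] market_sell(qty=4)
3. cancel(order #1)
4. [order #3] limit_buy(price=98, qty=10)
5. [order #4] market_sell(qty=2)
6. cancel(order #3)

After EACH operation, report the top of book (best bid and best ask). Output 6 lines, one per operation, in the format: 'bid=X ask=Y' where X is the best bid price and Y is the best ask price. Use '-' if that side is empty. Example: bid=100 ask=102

After op 1 [order #1] limit_buy(price=101, qty=10): fills=none; bids=[#1:10@101] asks=[-]
After op 2 [order #2] market_sell(qty=4): fills=#1x#2:4@101; bids=[#1:6@101] asks=[-]
After op 3 cancel(order #1): fills=none; bids=[-] asks=[-]
After op 4 [order #3] limit_buy(price=98, qty=10): fills=none; bids=[#3:10@98] asks=[-]
After op 5 [order #4] market_sell(qty=2): fills=#3x#4:2@98; bids=[#3:8@98] asks=[-]
After op 6 cancel(order #3): fills=none; bids=[-] asks=[-]

Answer: bid=101 ask=-
bid=101 ask=-
bid=- ask=-
bid=98 ask=-
bid=98 ask=-
bid=- ask=-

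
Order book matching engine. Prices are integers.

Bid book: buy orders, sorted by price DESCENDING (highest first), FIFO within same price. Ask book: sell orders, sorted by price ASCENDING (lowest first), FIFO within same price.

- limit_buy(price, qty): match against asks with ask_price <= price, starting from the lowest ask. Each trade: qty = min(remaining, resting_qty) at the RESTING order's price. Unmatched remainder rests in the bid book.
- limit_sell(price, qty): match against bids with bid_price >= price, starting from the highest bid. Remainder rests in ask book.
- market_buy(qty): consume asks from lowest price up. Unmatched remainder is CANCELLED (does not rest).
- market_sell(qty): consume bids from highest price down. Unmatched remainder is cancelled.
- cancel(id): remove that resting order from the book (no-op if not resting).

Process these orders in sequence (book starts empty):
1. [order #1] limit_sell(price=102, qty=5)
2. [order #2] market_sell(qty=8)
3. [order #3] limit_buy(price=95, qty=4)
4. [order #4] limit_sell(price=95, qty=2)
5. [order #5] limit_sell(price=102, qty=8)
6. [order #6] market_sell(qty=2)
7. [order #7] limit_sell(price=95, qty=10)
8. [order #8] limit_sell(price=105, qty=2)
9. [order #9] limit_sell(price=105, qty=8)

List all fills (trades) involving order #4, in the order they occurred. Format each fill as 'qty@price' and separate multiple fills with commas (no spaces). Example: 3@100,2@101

After op 1 [order #1] limit_sell(price=102, qty=5): fills=none; bids=[-] asks=[#1:5@102]
After op 2 [order #2] market_sell(qty=8): fills=none; bids=[-] asks=[#1:5@102]
After op 3 [order #3] limit_buy(price=95, qty=4): fills=none; bids=[#3:4@95] asks=[#1:5@102]
After op 4 [order #4] limit_sell(price=95, qty=2): fills=#3x#4:2@95; bids=[#3:2@95] asks=[#1:5@102]
After op 5 [order #5] limit_sell(price=102, qty=8): fills=none; bids=[#3:2@95] asks=[#1:5@102 #5:8@102]
After op 6 [order #6] market_sell(qty=2): fills=#3x#6:2@95; bids=[-] asks=[#1:5@102 #5:8@102]
After op 7 [order #7] limit_sell(price=95, qty=10): fills=none; bids=[-] asks=[#7:10@95 #1:5@102 #5:8@102]
After op 8 [order #8] limit_sell(price=105, qty=2): fills=none; bids=[-] asks=[#7:10@95 #1:5@102 #5:8@102 #8:2@105]
After op 9 [order #9] limit_sell(price=105, qty=8): fills=none; bids=[-] asks=[#7:10@95 #1:5@102 #5:8@102 #8:2@105 #9:8@105]

Answer: 2@95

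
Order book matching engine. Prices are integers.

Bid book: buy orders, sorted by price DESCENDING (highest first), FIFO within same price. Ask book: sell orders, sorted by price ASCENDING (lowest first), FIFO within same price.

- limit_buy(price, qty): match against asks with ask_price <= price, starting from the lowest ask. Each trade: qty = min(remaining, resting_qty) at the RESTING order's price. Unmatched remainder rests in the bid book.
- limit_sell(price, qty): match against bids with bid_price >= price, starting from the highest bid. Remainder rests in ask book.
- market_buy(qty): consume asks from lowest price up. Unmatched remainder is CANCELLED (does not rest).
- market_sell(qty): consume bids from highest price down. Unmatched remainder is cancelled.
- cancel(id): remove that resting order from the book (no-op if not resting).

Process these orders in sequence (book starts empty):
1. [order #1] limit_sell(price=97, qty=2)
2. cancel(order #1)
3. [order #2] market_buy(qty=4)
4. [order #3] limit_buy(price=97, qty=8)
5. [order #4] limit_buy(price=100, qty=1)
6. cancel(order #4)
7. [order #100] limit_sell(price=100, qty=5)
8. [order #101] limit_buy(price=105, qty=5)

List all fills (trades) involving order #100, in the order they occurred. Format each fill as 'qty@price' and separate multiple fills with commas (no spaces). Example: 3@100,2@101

Answer: 5@100

Derivation:
After op 1 [order #1] limit_sell(price=97, qty=2): fills=none; bids=[-] asks=[#1:2@97]
After op 2 cancel(order #1): fills=none; bids=[-] asks=[-]
After op 3 [order #2] market_buy(qty=4): fills=none; bids=[-] asks=[-]
After op 4 [order #3] limit_buy(price=97, qty=8): fills=none; bids=[#3:8@97] asks=[-]
After op 5 [order #4] limit_buy(price=100, qty=1): fills=none; bids=[#4:1@100 #3:8@97] asks=[-]
After op 6 cancel(order #4): fills=none; bids=[#3:8@97] asks=[-]
After op 7 [order #100] limit_sell(price=100, qty=5): fills=none; bids=[#3:8@97] asks=[#100:5@100]
After op 8 [order #101] limit_buy(price=105, qty=5): fills=#101x#100:5@100; bids=[#3:8@97] asks=[-]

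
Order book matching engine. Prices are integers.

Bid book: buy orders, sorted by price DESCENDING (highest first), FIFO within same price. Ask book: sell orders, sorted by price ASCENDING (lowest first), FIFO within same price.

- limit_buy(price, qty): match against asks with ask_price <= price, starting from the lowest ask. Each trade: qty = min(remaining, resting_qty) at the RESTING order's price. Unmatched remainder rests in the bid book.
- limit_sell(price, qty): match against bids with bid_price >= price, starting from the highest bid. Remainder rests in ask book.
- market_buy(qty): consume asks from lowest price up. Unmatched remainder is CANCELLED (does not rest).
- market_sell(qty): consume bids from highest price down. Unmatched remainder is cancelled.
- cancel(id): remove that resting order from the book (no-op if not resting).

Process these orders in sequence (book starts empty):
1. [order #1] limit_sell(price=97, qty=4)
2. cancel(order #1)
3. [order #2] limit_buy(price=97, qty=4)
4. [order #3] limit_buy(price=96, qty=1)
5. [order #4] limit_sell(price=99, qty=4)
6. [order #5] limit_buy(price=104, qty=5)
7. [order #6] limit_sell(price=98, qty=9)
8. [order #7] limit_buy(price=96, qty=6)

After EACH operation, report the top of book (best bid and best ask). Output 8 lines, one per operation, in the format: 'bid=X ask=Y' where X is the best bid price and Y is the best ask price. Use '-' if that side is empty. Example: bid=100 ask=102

Answer: bid=- ask=97
bid=- ask=-
bid=97 ask=-
bid=97 ask=-
bid=97 ask=99
bid=104 ask=-
bid=97 ask=98
bid=97 ask=98

Derivation:
After op 1 [order #1] limit_sell(price=97, qty=4): fills=none; bids=[-] asks=[#1:4@97]
After op 2 cancel(order #1): fills=none; bids=[-] asks=[-]
After op 3 [order #2] limit_buy(price=97, qty=4): fills=none; bids=[#2:4@97] asks=[-]
After op 4 [order #3] limit_buy(price=96, qty=1): fills=none; bids=[#2:4@97 #3:1@96] asks=[-]
After op 5 [order #4] limit_sell(price=99, qty=4): fills=none; bids=[#2:4@97 #3:1@96] asks=[#4:4@99]
After op 6 [order #5] limit_buy(price=104, qty=5): fills=#5x#4:4@99; bids=[#5:1@104 #2:4@97 #3:1@96] asks=[-]
After op 7 [order #6] limit_sell(price=98, qty=9): fills=#5x#6:1@104; bids=[#2:4@97 #3:1@96] asks=[#6:8@98]
After op 8 [order #7] limit_buy(price=96, qty=6): fills=none; bids=[#2:4@97 #3:1@96 #7:6@96] asks=[#6:8@98]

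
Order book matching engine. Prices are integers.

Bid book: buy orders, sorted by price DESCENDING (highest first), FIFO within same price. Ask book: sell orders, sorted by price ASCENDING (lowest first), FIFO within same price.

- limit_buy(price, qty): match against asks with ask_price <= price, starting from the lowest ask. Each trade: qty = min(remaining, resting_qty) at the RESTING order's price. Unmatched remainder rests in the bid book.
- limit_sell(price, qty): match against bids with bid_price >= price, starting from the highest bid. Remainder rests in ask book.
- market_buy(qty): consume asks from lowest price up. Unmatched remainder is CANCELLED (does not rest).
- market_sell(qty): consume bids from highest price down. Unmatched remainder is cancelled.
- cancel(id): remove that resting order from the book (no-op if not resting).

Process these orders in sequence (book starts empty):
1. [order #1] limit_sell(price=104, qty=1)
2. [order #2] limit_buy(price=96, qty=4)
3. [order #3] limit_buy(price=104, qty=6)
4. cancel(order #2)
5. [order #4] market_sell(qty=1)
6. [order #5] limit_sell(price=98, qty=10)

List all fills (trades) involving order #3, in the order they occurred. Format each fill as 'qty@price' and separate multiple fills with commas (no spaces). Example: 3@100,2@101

After op 1 [order #1] limit_sell(price=104, qty=1): fills=none; bids=[-] asks=[#1:1@104]
After op 2 [order #2] limit_buy(price=96, qty=4): fills=none; bids=[#2:4@96] asks=[#1:1@104]
After op 3 [order #3] limit_buy(price=104, qty=6): fills=#3x#1:1@104; bids=[#3:5@104 #2:4@96] asks=[-]
After op 4 cancel(order #2): fills=none; bids=[#3:5@104] asks=[-]
After op 5 [order #4] market_sell(qty=1): fills=#3x#4:1@104; bids=[#3:4@104] asks=[-]
After op 6 [order #5] limit_sell(price=98, qty=10): fills=#3x#5:4@104; bids=[-] asks=[#5:6@98]

Answer: 1@104,1@104,4@104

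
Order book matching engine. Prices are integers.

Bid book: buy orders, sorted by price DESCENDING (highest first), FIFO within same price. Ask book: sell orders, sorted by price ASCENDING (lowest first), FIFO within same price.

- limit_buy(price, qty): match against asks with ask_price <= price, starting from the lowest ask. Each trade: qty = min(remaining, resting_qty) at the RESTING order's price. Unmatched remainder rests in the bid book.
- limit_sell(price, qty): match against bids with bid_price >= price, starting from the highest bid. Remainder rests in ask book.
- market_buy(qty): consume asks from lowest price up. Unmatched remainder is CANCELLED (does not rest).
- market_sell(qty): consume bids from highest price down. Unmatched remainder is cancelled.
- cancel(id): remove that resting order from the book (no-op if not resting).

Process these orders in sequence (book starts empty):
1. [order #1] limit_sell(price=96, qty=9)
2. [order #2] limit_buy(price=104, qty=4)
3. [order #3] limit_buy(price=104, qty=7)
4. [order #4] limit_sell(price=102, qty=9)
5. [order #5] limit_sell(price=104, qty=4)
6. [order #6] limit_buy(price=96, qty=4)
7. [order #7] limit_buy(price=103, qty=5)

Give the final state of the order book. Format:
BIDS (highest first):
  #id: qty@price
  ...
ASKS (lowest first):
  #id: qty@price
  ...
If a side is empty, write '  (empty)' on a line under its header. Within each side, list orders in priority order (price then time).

Answer: BIDS (highest first):
  #6: 4@96
ASKS (lowest first):
  #4: 2@102
  #5: 4@104

Derivation:
After op 1 [order #1] limit_sell(price=96, qty=9): fills=none; bids=[-] asks=[#1:9@96]
After op 2 [order #2] limit_buy(price=104, qty=4): fills=#2x#1:4@96; bids=[-] asks=[#1:5@96]
After op 3 [order #3] limit_buy(price=104, qty=7): fills=#3x#1:5@96; bids=[#3:2@104] asks=[-]
After op 4 [order #4] limit_sell(price=102, qty=9): fills=#3x#4:2@104; bids=[-] asks=[#4:7@102]
After op 5 [order #5] limit_sell(price=104, qty=4): fills=none; bids=[-] asks=[#4:7@102 #5:4@104]
After op 6 [order #6] limit_buy(price=96, qty=4): fills=none; bids=[#6:4@96] asks=[#4:7@102 #5:4@104]
After op 7 [order #7] limit_buy(price=103, qty=5): fills=#7x#4:5@102; bids=[#6:4@96] asks=[#4:2@102 #5:4@104]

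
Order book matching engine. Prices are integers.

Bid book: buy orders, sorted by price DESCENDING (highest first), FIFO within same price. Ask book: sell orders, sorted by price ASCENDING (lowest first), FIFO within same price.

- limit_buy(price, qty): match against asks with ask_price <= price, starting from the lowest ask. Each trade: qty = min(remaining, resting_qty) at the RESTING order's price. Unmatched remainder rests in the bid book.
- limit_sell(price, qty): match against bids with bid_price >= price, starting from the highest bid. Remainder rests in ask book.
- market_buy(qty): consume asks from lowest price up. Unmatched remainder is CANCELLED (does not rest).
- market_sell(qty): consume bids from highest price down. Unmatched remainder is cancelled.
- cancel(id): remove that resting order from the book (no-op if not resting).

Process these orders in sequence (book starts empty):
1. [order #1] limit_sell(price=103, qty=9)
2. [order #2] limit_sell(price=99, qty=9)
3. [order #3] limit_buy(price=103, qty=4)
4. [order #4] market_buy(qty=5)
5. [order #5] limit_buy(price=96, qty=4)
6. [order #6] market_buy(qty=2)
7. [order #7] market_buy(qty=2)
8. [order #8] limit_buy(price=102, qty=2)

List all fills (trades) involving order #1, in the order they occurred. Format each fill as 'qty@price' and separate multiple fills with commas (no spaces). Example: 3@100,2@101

Answer: 2@103,2@103

Derivation:
After op 1 [order #1] limit_sell(price=103, qty=9): fills=none; bids=[-] asks=[#1:9@103]
After op 2 [order #2] limit_sell(price=99, qty=9): fills=none; bids=[-] asks=[#2:9@99 #1:9@103]
After op 3 [order #3] limit_buy(price=103, qty=4): fills=#3x#2:4@99; bids=[-] asks=[#2:5@99 #1:9@103]
After op 4 [order #4] market_buy(qty=5): fills=#4x#2:5@99; bids=[-] asks=[#1:9@103]
After op 5 [order #5] limit_buy(price=96, qty=4): fills=none; bids=[#5:4@96] asks=[#1:9@103]
After op 6 [order #6] market_buy(qty=2): fills=#6x#1:2@103; bids=[#5:4@96] asks=[#1:7@103]
After op 7 [order #7] market_buy(qty=2): fills=#7x#1:2@103; bids=[#5:4@96] asks=[#1:5@103]
After op 8 [order #8] limit_buy(price=102, qty=2): fills=none; bids=[#8:2@102 #5:4@96] asks=[#1:5@103]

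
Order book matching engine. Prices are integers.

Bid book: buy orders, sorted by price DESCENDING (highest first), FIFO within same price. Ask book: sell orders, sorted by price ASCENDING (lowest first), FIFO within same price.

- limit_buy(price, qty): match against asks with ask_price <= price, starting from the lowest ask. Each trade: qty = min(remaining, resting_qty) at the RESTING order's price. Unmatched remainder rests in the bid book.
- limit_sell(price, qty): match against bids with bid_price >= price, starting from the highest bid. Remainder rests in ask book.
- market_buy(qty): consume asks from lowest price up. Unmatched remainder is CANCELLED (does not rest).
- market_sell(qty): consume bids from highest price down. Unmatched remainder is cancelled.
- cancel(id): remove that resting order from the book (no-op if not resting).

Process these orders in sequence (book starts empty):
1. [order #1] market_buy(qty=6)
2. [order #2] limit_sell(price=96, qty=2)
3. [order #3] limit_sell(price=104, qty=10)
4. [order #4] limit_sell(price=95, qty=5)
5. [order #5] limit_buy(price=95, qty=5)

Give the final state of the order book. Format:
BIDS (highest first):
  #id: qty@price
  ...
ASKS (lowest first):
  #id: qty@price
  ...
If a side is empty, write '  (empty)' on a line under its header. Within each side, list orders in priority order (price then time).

Answer: BIDS (highest first):
  (empty)
ASKS (lowest first):
  #2: 2@96
  #3: 10@104

Derivation:
After op 1 [order #1] market_buy(qty=6): fills=none; bids=[-] asks=[-]
After op 2 [order #2] limit_sell(price=96, qty=2): fills=none; bids=[-] asks=[#2:2@96]
After op 3 [order #3] limit_sell(price=104, qty=10): fills=none; bids=[-] asks=[#2:2@96 #3:10@104]
After op 4 [order #4] limit_sell(price=95, qty=5): fills=none; bids=[-] asks=[#4:5@95 #2:2@96 #3:10@104]
After op 5 [order #5] limit_buy(price=95, qty=5): fills=#5x#4:5@95; bids=[-] asks=[#2:2@96 #3:10@104]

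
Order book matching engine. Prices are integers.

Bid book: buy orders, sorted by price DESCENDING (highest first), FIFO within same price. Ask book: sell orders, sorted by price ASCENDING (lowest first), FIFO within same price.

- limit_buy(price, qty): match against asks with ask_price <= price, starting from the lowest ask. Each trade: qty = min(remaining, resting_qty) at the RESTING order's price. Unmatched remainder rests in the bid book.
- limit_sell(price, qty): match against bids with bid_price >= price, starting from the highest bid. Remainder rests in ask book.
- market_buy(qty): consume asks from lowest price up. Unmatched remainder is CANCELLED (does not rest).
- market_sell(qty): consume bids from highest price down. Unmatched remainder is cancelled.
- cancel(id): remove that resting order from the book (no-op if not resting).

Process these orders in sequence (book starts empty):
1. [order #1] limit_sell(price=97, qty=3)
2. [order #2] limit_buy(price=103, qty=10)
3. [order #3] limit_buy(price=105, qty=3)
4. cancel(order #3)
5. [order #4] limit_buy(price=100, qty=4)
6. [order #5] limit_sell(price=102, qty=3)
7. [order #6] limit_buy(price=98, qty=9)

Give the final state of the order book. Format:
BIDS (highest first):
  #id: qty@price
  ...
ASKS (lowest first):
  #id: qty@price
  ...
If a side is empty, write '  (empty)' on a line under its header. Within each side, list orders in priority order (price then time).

Answer: BIDS (highest first):
  #2: 4@103
  #4: 4@100
  #6: 9@98
ASKS (lowest first):
  (empty)

Derivation:
After op 1 [order #1] limit_sell(price=97, qty=3): fills=none; bids=[-] asks=[#1:3@97]
After op 2 [order #2] limit_buy(price=103, qty=10): fills=#2x#1:3@97; bids=[#2:7@103] asks=[-]
After op 3 [order #3] limit_buy(price=105, qty=3): fills=none; bids=[#3:3@105 #2:7@103] asks=[-]
After op 4 cancel(order #3): fills=none; bids=[#2:7@103] asks=[-]
After op 5 [order #4] limit_buy(price=100, qty=4): fills=none; bids=[#2:7@103 #4:4@100] asks=[-]
After op 6 [order #5] limit_sell(price=102, qty=3): fills=#2x#5:3@103; bids=[#2:4@103 #4:4@100] asks=[-]
After op 7 [order #6] limit_buy(price=98, qty=9): fills=none; bids=[#2:4@103 #4:4@100 #6:9@98] asks=[-]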